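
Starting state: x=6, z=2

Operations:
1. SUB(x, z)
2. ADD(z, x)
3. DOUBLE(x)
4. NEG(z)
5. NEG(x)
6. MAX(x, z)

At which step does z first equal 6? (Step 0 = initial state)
Step 2

Tracing z:
Initial: z = 2
After step 1: z = 2
After step 2: z = 6 ← first occurrence
After step 3: z = 6
After step 4: z = -6
After step 5: z = -6
After step 6: z = -6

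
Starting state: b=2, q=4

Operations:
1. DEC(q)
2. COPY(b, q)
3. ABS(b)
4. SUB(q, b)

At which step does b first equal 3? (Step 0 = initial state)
Step 2

Tracing b:
Initial: b = 2
After step 1: b = 2
After step 2: b = 3 ← first occurrence
After step 3: b = 3
After step 4: b = 3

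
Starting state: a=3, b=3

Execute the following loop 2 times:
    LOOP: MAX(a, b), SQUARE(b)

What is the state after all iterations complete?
a=9, b=81

Iteration trace:
Start: a=3, b=3
After iteration 1: a=3, b=9
After iteration 2: a=9, b=81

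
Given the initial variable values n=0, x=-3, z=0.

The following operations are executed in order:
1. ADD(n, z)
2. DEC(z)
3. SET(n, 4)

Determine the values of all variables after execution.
{n: 4, x: -3, z: -1}

Step-by-step execution:
Initial: n=0, x=-3, z=0
After step 1 (ADD(n, z)): n=0, x=-3, z=0
After step 2 (DEC(z)): n=0, x=-3, z=-1
After step 3 (SET(n, 4)): n=4, x=-3, z=-1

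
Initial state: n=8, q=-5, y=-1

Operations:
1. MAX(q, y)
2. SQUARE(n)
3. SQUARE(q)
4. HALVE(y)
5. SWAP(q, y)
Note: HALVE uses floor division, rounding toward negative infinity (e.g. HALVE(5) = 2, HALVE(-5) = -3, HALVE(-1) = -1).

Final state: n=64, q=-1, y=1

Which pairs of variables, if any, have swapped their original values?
None

Comparing initial and final values:
n: 8 → 64
q: -5 → -1
y: -1 → 1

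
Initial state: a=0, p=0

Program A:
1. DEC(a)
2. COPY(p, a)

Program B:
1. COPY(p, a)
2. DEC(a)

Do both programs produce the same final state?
No

Program A final state: a=-1, p=-1
Program B final state: a=-1, p=0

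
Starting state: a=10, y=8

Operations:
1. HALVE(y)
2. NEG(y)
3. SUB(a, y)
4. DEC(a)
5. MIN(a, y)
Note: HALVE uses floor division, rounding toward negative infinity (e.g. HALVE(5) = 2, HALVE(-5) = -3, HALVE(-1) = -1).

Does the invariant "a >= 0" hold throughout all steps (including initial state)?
No, violated after step 5

The invariant is violated after step 5.

State at each step:
Initial: a=10, y=8
After step 1: a=10, y=4
After step 2: a=10, y=-4
After step 3: a=14, y=-4
After step 4: a=13, y=-4
After step 5: a=-4, y=-4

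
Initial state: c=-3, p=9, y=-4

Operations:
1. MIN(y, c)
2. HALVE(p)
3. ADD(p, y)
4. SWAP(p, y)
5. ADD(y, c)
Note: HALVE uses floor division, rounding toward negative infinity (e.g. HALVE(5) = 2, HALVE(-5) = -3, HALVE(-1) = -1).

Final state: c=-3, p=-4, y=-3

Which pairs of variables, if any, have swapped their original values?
None

Comparing initial and final values:
y: -4 → -3
p: 9 → -4
c: -3 → -3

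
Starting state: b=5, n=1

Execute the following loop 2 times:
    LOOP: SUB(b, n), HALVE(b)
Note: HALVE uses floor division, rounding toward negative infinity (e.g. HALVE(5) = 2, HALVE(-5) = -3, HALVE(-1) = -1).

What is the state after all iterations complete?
b=0, n=1

Iteration trace:
Start: b=5, n=1
After iteration 1: b=2, n=1
After iteration 2: b=0, n=1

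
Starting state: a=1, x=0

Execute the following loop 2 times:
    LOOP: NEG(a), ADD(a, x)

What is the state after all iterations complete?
a=1, x=0

Iteration trace:
Start: a=1, x=0
After iteration 1: a=-1, x=0
After iteration 2: a=1, x=0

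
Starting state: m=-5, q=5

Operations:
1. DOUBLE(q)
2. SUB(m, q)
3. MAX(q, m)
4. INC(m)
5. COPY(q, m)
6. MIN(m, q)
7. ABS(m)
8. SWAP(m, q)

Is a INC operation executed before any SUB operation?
No

First INC: step 4
First SUB: step 2
Since 4 > 2, SUB comes first.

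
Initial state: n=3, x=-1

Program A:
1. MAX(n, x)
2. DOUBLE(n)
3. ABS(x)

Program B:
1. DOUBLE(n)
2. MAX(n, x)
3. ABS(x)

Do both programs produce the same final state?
Yes

Program A final state: n=6, x=1
Program B final state: n=6, x=1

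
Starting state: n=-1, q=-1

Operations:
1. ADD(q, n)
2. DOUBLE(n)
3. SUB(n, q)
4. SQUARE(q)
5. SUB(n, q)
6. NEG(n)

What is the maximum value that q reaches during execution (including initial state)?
4

Values of q at each step:
Initial: q = -1
After step 1: q = -2
After step 2: q = -2
After step 3: q = -2
After step 4: q = 4 ← maximum
After step 5: q = 4
After step 6: q = 4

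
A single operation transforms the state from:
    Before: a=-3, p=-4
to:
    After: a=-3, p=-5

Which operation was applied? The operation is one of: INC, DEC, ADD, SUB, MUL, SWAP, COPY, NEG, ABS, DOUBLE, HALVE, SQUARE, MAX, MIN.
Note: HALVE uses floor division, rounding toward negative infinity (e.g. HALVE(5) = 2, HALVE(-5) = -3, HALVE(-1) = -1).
DEC(p)

Analyzing the change:
Before: a=-3, p=-4
After: a=-3, p=-5
Variable p changed from -4 to -5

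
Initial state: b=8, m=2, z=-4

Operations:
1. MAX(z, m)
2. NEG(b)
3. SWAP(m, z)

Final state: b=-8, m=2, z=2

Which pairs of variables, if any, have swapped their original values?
None

Comparing initial and final values:
z: -4 → 2
m: 2 → 2
b: 8 → -8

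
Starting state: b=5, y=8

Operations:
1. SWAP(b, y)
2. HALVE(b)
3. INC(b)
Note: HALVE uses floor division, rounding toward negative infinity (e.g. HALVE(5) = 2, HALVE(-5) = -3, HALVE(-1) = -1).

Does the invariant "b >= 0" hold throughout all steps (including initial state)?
Yes

The invariant holds at every step.

State at each step:
Initial: b=5, y=8
After step 1: b=8, y=5
After step 2: b=4, y=5
After step 3: b=5, y=5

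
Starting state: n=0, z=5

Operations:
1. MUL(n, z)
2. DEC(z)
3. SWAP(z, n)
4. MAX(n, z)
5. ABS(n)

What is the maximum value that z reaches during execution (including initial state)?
5

Values of z at each step:
Initial: z = 5 ← maximum
After step 1: z = 5
After step 2: z = 4
After step 3: z = 0
After step 4: z = 0
After step 5: z = 0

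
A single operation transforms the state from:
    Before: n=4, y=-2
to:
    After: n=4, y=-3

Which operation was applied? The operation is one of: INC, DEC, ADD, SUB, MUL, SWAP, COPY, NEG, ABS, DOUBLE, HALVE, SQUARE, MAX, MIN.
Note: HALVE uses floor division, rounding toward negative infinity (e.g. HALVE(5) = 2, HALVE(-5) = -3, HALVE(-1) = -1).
DEC(y)

Analyzing the change:
Before: n=4, y=-2
After: n=4, y=-3
Variable y changed from -2 to -3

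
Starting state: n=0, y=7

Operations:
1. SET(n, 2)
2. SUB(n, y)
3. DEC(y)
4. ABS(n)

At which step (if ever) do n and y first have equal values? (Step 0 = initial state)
Never

n and y never become equal during execution.

Comparing values at each step:
Initial: n=0, y=7
After step 1: n=2, y=7
After step 2: n=-5, y=7
After step 3: n=-5, y=6
After step 4: n=5, y=6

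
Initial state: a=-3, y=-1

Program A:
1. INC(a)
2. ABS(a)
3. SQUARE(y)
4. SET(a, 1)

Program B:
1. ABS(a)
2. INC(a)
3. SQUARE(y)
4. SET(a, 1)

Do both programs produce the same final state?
Yes

Program A final state: a=1, y=1
Program B final state: a=1, y=1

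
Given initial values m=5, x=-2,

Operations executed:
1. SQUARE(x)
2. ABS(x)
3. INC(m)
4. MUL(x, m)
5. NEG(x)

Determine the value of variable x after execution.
x = -24

Tracing execution:
Step 1: SQUARE(x) → x = 4
Step 2: ABS(x) → x = 4
Step 3: INC(m) → x = 4
Step 4: MUL(x, m) → x = 24
Step 5: NEG(x) → x = -24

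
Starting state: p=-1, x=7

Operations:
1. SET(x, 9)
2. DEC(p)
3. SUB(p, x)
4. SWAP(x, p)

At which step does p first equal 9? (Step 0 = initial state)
Step 4

Tracing p:
Initial: p = -1
After step 1: p = -1
After step 2: p = -2
After step 3: p = -11
After step 4: p = 9 ← first occurrence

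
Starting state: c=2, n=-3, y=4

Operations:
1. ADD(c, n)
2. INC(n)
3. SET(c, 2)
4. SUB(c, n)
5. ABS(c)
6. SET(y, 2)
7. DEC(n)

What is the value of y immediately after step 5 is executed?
y = 4

Tracing y through execution:
Initial: y = 4
After step 1 (ADD(c, n)): y = 4
After step 2 (INC(n)): y = 4
After step 3 (SET(c, 2)): y = 4
After step 4 (SUB(c, n)): y = 4
After step 5 (ABS(c)): y = 4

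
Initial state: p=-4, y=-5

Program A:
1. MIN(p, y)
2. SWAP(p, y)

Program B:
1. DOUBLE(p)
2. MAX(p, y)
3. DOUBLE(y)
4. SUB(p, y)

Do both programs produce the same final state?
No

Program A final state: p=-5, y=-5
Program B final state: p=5, y=-10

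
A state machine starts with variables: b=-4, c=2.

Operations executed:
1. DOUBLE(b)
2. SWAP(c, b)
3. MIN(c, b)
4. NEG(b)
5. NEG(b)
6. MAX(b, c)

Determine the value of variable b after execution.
b = 2

Tracing execution:
Step 1: DOUBLE(b) → b = -8
Step 2: SWAP(c, b) → b = 2
Step 3: MIN(c, b) → b = 2
Step 4: NEG(b) → b = -2
Step 5: NEG(b) → b = 2
Step 6: MAX(b, c) → b = 2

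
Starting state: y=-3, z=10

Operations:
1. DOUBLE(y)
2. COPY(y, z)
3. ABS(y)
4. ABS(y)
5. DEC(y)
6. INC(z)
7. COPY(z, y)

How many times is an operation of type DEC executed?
1

Counting DEC operations:
Step 5: DEC(y) ← DEC
Total: 1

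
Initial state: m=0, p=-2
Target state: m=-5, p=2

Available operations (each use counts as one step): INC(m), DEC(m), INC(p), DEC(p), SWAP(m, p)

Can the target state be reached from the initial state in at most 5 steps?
No

The target state cannot be reached within 5 steps.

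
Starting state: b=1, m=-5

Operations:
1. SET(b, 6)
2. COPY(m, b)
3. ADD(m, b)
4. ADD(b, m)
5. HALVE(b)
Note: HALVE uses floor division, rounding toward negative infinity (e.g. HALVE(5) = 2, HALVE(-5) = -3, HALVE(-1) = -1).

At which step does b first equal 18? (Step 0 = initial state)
Step 4

Tracing b:
Initial: b = 1
After step 1: b = 6
After step 2: b = 6
After step 3: b = 6
After step 4: b = 18 ← first occurrence
After step 5: b = 9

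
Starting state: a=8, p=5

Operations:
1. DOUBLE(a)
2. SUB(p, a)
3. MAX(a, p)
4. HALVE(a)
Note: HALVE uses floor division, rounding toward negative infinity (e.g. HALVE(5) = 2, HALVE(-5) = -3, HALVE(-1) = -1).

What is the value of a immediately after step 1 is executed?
a = 16

Tracing a through execution:
Initial: a = 8
After step 1 (DOUBLE(a)): a = 16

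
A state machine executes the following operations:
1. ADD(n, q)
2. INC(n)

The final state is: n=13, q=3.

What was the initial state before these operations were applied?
n=9, q=3

Working backwards:
Final state: n=13, q=3
Before step 2 (INC(n)): n=12, q=3
Before step 1 (ADD(n, q)): n=9, q=3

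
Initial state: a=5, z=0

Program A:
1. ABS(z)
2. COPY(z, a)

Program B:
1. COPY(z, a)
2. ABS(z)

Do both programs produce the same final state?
Yes

Program A final state: a=5, z=5
Program B final state: a=5, z=5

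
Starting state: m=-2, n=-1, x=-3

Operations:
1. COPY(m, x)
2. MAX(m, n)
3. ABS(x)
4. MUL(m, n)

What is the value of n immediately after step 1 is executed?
n = -1

Tracing n through execution:
Initial: n = -1
After step 1 (COPY(m, x)): n = -1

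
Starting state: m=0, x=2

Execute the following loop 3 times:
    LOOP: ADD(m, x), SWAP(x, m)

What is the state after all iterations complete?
m=4, x=6

Iteration trace:
Start: m=0, x=2
After iteration 1: m=2, x=2
After iteration 2: m=2, x=4
After iteration 3: m=4, x=6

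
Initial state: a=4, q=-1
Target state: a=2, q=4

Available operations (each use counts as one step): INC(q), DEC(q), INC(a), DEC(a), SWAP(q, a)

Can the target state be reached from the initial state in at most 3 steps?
No

The target state cannot be reached within 3 steps.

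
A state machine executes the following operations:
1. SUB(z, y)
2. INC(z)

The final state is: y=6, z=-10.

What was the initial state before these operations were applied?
y=6, z=-5

Working backwards:
Final state: y=6, z=-10
Before step 2 (INC(z)): y=6, z=-11
Before step 1 (SUB(z, y)): y=6, z=-5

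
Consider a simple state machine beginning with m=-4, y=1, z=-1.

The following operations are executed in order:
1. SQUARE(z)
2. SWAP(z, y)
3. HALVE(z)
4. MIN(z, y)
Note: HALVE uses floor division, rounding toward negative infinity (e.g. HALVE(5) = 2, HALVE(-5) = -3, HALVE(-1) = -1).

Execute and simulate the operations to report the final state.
{m: -4, y: 1, z: 0}

Step-by-step execution:
Initial: m=-4, y=1, z=-1
After step 1 (SQUARE(z)): m=-4, y=1, z=1
After step 2 (SWAP(z, y)): m=-4, y=1, z=1
After step 3 (HALVE(z)): m=-4, y=1, z=0
After step 4 (MIN(z, y)): m=-4, y=1, z=0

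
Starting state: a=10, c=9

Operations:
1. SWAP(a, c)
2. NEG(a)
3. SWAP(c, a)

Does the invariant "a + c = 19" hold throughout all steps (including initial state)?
No, violated after step 2

The invariant is violated after step 2.

State at each step:
Initial: a=10, c=9
After step 1: a=9, c=10
After step 2: a=-9, c=10
After step 3: a=10, c=-9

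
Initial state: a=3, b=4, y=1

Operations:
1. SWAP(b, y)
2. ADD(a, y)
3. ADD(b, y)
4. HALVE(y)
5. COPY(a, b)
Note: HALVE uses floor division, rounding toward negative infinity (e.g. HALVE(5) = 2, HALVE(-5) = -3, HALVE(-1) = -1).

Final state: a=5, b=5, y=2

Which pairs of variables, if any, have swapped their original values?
None

Comparing initial and final values:
b: 4 → 5
a: 3 → 5
y: 1 → 2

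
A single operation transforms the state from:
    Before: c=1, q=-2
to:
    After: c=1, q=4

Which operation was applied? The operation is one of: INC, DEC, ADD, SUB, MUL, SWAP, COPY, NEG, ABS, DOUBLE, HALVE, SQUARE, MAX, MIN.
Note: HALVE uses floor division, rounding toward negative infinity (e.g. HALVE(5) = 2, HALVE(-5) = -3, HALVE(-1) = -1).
SQUARE(q)

Analyzing the change:
Before: c=1, q=-2
After: c=1, q=4
Variable q changed from -2 to 4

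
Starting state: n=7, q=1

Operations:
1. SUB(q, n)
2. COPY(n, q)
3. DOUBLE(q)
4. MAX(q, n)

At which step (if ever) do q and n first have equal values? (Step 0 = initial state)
Step 2

q and n first become equal after step 2.

Comparing values at each step:
Initial: q=1, n=7
After step 1: q=-6, n=7
After step 2: q=-6, n=-6 ← equal!
After step 3: q=-12, n=-6
After step 4: q=-6, n=-6 ← equal!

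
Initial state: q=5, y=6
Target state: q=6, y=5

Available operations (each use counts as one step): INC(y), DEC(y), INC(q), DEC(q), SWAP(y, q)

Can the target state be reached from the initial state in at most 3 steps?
Yes

Path (1 step): SWAP(y, q)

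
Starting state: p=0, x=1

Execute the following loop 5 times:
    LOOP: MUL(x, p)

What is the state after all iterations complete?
p=0, x=0

Iteration trace:
Start: p=0, x=1
After iteration 1: p=0, x=0
After iteration 2: p=0, x=0
After iteration 3: p=0, x=0
After iteration 4: p=0, x=0
After iteration 5: p=0, x=0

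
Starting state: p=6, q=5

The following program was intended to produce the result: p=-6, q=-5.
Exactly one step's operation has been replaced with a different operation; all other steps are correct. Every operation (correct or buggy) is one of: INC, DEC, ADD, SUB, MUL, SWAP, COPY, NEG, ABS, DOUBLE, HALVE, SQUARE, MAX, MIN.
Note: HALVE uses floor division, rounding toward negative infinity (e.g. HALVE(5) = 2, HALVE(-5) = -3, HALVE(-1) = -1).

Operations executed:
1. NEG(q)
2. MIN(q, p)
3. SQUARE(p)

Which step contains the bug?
Step 3

Trace with buggy code:
Initial: p=6, q=5
After step 1: p=6, q=-5
After step 2: p=6, q=-5
After step 3: p=36, q=-5
Actual final p=36, q=-5 ≠ expected p=-6, q=-5.
Step 3 is the only position where a single-operation replacement can produce the expected result.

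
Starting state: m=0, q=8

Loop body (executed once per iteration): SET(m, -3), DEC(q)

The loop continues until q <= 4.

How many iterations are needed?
4

Tracing iterations:
Initial: m=0, q=8
After iteration 1: m=-3, q=7
After iteration 2: m=-3, q=6
After iteration 3: m=-3, q=5
After iteration 4: m=-3, q=4
q <= 4 now holds, so the loop exits after 4 iterations.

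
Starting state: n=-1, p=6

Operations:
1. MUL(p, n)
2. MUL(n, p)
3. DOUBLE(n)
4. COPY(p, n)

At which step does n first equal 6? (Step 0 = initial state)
Step 2

Tracing n:
Initial: n = -1
After step 1: n = -1
After step 2: n = 6 ← first occurrence
After step 3: n = 12
After step 4: n = 12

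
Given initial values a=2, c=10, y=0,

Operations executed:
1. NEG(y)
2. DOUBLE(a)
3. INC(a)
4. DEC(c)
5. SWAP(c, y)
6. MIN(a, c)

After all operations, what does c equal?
c = 0

Tracing execution:
Step 1: NEG(y) → c = 10
Step 2: DOUBLE(a) → c = 10
Step 3: INC(a) → c = 10
Step 4: DEC(c) → c = 9
Step 5: SWAP(c, y) → c = 0
Step 6: MIN(a, c) → c = 0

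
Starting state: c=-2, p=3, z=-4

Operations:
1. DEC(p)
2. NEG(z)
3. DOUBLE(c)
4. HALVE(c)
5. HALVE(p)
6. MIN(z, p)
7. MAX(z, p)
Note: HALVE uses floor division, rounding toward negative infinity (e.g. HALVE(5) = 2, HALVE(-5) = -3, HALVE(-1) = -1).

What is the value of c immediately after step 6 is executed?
c = -2

Tracing c through execution:
Initial: c = -2
After step 1 (DEC(p)): c = -2
After step 2 (NEG(z)): c = -2
After step 3 (DOUBLE(c)): c = -4
After step 4 (HALVE(c)): c = -2
After step 5 (HALVE(p)): c = -2
After step 6 (MIN(z, p)): c = -2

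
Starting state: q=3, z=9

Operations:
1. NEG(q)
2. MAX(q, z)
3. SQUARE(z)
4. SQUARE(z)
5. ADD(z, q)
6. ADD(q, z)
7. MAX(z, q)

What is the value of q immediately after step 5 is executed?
q = 9

Tracing q through execution:
Initial: q = 3
After step 1 (NEG(q)): q = -3
After step 2 (MAX(q, z)): q = 9
After step 3 (SQUARE(z)): q = 9
After step 4 (SQUARE(z)): q = 9
After step 5 (ADD(z, q)): q = 9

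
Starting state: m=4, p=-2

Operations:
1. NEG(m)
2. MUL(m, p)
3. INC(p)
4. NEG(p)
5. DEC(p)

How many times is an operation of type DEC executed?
1

Counting DEC operations:
Step 5: DEC(p) ← DEC
Total: 1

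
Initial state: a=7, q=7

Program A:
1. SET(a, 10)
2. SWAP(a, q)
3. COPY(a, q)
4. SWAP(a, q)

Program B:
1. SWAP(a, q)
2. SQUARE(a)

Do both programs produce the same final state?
No

Program A final state: a=10, q=10
Program B final state: a=49, q=7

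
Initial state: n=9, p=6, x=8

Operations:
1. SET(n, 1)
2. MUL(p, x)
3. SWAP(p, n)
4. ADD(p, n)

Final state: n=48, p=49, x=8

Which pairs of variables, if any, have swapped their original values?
None

Comparing initial and final values:
n: 9 → 48
x: 8 → 8
p: 6 → 49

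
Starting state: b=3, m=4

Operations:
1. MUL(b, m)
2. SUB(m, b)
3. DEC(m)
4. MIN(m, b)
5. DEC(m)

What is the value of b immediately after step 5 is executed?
b = 12

Tracing b through execution:
Initial: b = 3
After step 1 (MUL(b, m)): b = 12
After step 2 (SUB(m, b)): b = 12
After step 3 (DEC(m)): b = 12
After step 4 (MIN(m, b)): b = 12
After step 5 (DEC(m)): b = 12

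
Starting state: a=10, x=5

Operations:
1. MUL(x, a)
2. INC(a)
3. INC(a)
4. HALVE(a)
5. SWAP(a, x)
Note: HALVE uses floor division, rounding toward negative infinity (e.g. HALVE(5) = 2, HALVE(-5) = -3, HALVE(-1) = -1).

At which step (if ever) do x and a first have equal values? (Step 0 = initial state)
Never

x and a never become equal during execution.

Comparing values at each step:
Initial: x=5, a=10
After step 1: x=50, a=10
After step 2: x=50, a=11
After step 3: x=50, a=12
After step 4: x=50, a=6
After step 5: x=6, a=50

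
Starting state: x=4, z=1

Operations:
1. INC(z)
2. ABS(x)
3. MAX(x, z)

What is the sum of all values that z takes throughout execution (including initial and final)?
7

Values of z at each step:
Initial: z = 1
After step 1: z = 2
After step 2: z = 2
After step 3: z = 2
Sum = 1 + 2 + 2 + 2 = 7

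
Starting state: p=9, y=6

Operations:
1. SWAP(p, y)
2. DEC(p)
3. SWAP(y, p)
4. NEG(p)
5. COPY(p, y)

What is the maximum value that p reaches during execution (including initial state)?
9

Values of p at each step:
Initial: p = 9 ← maximum
After step 1: p = 6
After step 2: p = 5
After step 3: p = 9
After step 4: p = -9
After step 5: p = 5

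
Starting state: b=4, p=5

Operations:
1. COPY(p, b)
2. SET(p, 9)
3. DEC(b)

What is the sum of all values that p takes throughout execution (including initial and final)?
27

Values of p at each step:
Initial: p = 5
After step 1: p = 4
After step 2: p = 9
After step 3: p = 9
Sum = 5 + 4 + 9 + 9 = 27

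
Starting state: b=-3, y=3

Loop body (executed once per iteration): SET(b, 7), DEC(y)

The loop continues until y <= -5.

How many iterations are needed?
8

Tracing iterations:
Initial: b=-3, y=3
After iteration 1: b=7, y=2
After iteration 2: b=7, y=1
After iteration 3: b=7, y=0
After iteration 4: b=7, y=-1
After iteration 5: b=7, y=-2
After iteration 6: b=7, y=-3
After iteration 7: b=7, y=-4
After iteration 8: b=7, y=-5
y <= -5 now holds, so the loop exits after 8 iterations.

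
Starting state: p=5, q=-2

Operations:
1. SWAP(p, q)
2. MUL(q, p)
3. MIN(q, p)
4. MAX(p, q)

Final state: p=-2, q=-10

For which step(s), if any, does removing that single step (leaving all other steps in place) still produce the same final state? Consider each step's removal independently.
Step(s) 3, 4

Testing removal of each single step:
Without step 1: final = p=5, q=-10 (different)
Without step 2: final = p=-2, q=-2 (different)
Without step 3: final = p=-2, q=-10 (same)
Without step 4: final = p=-2, q=-10 (same)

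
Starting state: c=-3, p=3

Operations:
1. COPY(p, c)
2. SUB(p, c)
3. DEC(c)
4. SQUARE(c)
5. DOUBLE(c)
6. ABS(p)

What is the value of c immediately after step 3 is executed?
c = -4

Tracing c through execution:
Initial: c = -3
After step 1 (COPY(p, c)): c = -3
After step 2 (SUB(p, c)): c = -3
After step 3 (DEC(c)): c = -4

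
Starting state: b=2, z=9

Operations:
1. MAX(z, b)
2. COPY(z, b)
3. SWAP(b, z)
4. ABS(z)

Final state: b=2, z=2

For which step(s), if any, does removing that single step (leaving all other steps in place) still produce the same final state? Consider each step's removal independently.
Step(s) 1, 3, 4

Testing removal of each single step:
Without step 1: final = b=2, z=2 (same)
Without step 2: final = b=9, z=2 (different)
Without step 3: final = b=2, z=2 (same)
Without step 4: final = b=2, z=2 (same)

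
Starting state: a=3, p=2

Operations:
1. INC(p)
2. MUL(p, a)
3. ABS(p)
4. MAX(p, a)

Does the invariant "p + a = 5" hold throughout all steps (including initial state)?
No, violated after step 1

The invariant is violated after step 1.

State at each step:
Initial: a=3, p=2
After step 1: a=3, p=3
After step 2: a=3, p=9
After step 3: a=3, p=9
After step 4: a=3, p=9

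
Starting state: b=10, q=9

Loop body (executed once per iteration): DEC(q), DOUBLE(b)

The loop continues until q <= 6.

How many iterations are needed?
3

Tracing iterations:
Initial: b=10, q=9
After iteration 1: b=20, q=8
After iteration 2: b=40, q=7
After iteration 3: b=80, q=6
q <= 6 now holds, so the loop exits after 3 iterations.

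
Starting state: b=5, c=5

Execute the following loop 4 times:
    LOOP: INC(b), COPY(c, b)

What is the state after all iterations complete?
b=9, c=9

Iteration trace:
Start: b=5, c=5
After iteration 1: b=6, c=6
After iteration 2: b=7, c=7
After iteration 3: b=8, c=8
After iteration 4: b=9, c=9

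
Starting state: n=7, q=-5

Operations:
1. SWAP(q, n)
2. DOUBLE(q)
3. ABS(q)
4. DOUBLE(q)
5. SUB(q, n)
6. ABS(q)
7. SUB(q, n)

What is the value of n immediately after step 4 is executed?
n = -5

Tracing n through execution:
Initial: n = 7
After step 1 (SWAP(q, n)): n = -5
After step 2 (DOUBLE(q)): n = -5
After step 3 (ABS(q)): n = -5
After step 4 (DOUBLE(q)): n = -5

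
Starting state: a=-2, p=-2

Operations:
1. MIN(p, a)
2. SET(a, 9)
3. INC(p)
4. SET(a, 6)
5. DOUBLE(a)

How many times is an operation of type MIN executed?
1

Counting MIN operations:
Step 1: MIN(p, a) ← MIN
Total: 1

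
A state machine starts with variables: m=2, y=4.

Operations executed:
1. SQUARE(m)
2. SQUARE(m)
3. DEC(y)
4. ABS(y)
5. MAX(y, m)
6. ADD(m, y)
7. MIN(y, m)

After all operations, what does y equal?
y = 16

Tracing execution:
Step 1: SQUARE(m) → y = 4
Step 2: SQUARE(m) → y = 4
Step 3: DEC(y) → y = 3
Step 4: ABS(y) → y = 3
Step 5: MAX(y, m) → y = 16
Step 6: ADD(m, y) → y = 16
Step 7: MIN(y, m) → y = 16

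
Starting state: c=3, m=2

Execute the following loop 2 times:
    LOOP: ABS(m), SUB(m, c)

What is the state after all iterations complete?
c=3, m=-2

Iteration trace:
Start: c=3, m=2
After iteration 1: c=3, m=-1
After iteration 2: c=3, m=-2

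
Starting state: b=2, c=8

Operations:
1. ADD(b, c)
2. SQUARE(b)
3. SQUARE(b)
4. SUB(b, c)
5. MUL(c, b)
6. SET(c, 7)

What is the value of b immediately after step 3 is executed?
b = 10000

Tracing b through execution:
Initial: b = 2
After step 1 (ADD(b, c)): b = 10
After step 2 (SQUARE(b)): b = 100
After step 3 (SQUARE(b)): b = 10000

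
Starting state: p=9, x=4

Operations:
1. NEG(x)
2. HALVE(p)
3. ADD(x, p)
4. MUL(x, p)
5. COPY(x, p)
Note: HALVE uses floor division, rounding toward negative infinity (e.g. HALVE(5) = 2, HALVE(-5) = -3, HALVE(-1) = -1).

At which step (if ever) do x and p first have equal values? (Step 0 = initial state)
Step 5

x and p first become equal after step 5.

Comparing values at each step:
Initial: x=4, p=9
After step 1: x=-4, p=9
After step 2: x=-4, p=4
After step 3: x=0, p=4
After step 4: x=0, p=4
After step 5: x=4, p=4 ← equal!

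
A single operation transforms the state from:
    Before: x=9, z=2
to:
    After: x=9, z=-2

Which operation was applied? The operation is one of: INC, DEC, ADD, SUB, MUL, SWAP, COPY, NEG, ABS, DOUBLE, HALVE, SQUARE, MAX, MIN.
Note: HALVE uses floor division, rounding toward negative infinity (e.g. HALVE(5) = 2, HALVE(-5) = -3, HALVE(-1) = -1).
NEG(z)

Analyzing the change:
Before: x=9, z=2
After: x=9, z=-2
Variable z changed from 2 to -2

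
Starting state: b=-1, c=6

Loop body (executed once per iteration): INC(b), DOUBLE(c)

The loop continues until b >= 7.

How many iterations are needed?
8

Tracing iterations:
Initial: b=-1, c=6
After iteration 1: b=0, c=12
After iteration 2: b=1, c=24
After iteration 3: b=2, c=48
After iteration 4: b=3, c=96
After iteration 5: b=4, c=192
After iteration 6: b=5, c=384
After iteration 7: b=6, c=768
After iteration 8: b=7, c=1536
b >= 7 now holds, so the loop exits after 8 iterations.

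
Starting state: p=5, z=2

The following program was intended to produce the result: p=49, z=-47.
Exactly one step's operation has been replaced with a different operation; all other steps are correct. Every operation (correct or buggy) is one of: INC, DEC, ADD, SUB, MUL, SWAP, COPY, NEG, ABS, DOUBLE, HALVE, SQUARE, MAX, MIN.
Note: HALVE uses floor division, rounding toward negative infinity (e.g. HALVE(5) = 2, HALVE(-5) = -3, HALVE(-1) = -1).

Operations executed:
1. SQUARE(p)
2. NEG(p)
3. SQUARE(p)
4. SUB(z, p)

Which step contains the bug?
Step 1

Trace with buggy code:
Initial: p=5, z=2
After step 1: p=25, z=2
After step 2: p=-25, z=2
After step 3: p=625, z=2
After step 4: p=625, z=-623
Actual final p=625, z=-623 ≠ expected p=49, z=-47.
Step 1 is the only position where a single-operation replacement can produce the expected result.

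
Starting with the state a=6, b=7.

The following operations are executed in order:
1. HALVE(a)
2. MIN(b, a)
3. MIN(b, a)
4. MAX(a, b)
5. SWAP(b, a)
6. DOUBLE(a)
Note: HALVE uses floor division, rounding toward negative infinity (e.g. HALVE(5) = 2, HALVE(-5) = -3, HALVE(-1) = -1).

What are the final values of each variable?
{a: 6, b: 3}

Step-by-step execution:
Initial: a=6, b=7
After step 1 (HALVE(a)): a=3, b=7
After step 2 (MIN(b, a)): a=3, b=3
After step 3 (MIN(b, a)): a=3, b=3
After step 4 (MAX(a, b)): a=3, b=3
After step 5 (SWAP(b, a)): a=3, b=3
After step 6 (DOUBLE(a)): a=6, b=3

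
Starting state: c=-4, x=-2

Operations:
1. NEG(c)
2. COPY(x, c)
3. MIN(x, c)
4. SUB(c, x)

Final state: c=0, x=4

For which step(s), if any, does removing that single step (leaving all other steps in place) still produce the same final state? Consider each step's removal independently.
Step(s) 3

Testing removal of each single step:
Without step 1: final = c=0, x=-4 (different)
Without step 2: final = c=6, x=-2 (different)
Without step 3: final = c=0, x=4 (same)
Without step 4: final = c=4, x=4 (different)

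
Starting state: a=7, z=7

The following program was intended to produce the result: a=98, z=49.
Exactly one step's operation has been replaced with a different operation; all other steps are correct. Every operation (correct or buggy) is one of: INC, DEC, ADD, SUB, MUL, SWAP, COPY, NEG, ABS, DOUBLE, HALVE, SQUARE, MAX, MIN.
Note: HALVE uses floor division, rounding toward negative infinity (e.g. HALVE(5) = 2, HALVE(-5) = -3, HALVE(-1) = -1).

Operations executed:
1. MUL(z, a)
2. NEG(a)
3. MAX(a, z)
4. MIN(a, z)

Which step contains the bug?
Step 4

Trace with buggy code:
Initial: a=7, z=7
After step 1: a=7, z=49
After step 2: a=-7, z=49
After step 3: a=49, z=49
After step 4: a=49, z=49
Actual final a=49, z=49 ≠ expected a=98, z=49.
Step 4 is the only position where a single-operation replacement can produce the expected result.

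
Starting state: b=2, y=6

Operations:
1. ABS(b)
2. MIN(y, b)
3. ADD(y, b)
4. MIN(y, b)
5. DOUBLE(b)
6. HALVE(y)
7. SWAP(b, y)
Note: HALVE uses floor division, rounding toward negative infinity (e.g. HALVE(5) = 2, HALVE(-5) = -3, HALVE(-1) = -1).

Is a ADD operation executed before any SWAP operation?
Yes

First ADD: step 3
First SWAP: step 7
Since 3 < 7, ADD comes first.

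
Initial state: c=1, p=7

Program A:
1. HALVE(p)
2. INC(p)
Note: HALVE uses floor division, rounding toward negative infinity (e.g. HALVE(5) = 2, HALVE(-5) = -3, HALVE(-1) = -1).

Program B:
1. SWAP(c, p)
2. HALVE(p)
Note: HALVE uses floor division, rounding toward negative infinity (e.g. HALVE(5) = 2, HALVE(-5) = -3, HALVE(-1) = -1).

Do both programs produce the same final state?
No

Program A final state: c=1, p=4
Program B final state: c=7, p=0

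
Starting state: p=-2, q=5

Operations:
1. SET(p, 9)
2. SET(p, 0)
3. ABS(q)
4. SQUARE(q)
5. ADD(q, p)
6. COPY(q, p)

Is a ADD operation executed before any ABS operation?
No

First ADD: step 5
First ABS: step 3
Since 5 > 3, ABS comes first.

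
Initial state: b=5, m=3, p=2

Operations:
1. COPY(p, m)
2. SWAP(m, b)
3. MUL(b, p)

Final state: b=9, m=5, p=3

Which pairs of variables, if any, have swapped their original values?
None

Comparing initial and final values:
p: 2 → 3
b: 5 → 9
m: 3 → 5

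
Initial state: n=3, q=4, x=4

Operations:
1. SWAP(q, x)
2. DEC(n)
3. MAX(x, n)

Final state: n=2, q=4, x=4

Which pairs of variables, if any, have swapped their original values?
None

Comparing initial and final values:
x: 4 → 4
n: 3 → 2
q: 4 → 4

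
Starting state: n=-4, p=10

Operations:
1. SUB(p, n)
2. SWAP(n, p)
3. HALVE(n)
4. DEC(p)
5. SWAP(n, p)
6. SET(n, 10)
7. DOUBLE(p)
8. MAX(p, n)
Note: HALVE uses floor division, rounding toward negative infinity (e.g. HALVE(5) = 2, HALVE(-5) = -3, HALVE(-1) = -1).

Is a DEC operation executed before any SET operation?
Yes

First DEC: step 4
First SET: step 6
Since 4 < 6, DEC comes first.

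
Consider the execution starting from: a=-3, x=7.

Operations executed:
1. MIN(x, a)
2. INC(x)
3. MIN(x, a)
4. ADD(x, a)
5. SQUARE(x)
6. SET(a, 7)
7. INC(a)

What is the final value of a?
a = 8

Tracing execution:
Step 1: MIN(x, a) → a = -3
Step 2: INC(x) → a = -3
Step 3: MIN(x, a) → a = -3
Step 4: ADD(x, a) → a = -3
Step 5: SQUARE(x) → a = -3
Step 6: SET(a, 7) → a = 7
Step 7: INC(a) → a = 8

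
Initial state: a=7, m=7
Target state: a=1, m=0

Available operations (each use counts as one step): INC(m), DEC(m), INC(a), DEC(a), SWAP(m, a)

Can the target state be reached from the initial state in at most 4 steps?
No

The target state cannot be reached within 4 steps.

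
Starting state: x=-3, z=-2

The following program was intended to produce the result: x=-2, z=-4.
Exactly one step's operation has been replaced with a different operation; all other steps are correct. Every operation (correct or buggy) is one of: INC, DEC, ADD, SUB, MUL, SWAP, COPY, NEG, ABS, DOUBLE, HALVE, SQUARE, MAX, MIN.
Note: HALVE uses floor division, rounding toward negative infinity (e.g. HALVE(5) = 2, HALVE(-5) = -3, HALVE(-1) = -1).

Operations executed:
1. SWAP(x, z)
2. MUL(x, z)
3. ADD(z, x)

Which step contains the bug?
Step 2

Trace with buggy code:
Initial: x=-3, z=-2
After step 1: x=-2, z=-3
After step 2: x=6, z=-3
After step 3: x=6, z=3
Actual final x=6, z=3 ≠ expected x=-2, z=-4.
Step 2 is the only position where a single-operation replacement can produce the expected result.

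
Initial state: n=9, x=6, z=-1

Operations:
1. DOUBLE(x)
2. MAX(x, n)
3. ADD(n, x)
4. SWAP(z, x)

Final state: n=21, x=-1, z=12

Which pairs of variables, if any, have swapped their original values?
None

Comparing initial and final values:
x: 6 → -1
z: -1 → 12
n: 9 → 21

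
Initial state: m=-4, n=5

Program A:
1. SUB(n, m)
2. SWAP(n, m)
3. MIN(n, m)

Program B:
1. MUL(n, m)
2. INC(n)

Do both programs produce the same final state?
No

Program A final state: m=9, n=-4
Program B final state: m=-4, n=-19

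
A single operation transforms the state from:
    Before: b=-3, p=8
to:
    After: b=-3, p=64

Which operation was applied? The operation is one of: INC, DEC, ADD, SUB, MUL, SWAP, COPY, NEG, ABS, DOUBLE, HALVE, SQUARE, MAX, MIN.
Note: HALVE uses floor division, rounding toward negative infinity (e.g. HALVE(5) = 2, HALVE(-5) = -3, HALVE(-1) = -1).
SQUARE(p)

Analyzing the change:
Before: b=-3, p=8
After: b=-3, p=64
Variable p changed from 8 to 64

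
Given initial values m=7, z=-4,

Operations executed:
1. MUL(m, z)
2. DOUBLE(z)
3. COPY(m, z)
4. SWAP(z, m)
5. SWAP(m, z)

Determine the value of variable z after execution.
z = -8

Tracing execution:
Step 1: MUL(m, z) → z = -4
Step 2: DOUBLE(z) → z = -8
Step 3: COPY(m, z) → z = -8
Step 4: SWAP(z, m) → z = -8
Step 5: SWAP(m, z) → z = -8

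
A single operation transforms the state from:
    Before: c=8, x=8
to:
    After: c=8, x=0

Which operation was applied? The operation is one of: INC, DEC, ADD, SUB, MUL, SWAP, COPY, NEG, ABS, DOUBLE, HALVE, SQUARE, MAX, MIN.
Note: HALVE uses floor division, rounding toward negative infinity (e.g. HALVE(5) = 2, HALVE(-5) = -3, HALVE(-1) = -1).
SUB(x, c)

Analyzing the change:
Before: c=8, x=8
After: c=8, x=0
Variable x changed from 8 to 0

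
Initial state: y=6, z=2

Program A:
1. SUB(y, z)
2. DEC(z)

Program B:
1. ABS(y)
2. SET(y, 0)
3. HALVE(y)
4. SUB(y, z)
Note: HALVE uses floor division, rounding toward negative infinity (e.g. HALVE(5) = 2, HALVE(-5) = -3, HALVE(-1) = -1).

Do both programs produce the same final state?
No

Program A final state: y=4, z=1
Program B final state: y=-2, z=2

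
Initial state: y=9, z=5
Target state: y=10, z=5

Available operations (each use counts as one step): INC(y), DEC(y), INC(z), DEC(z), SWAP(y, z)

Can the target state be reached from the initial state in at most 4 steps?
Yes

Path (1 step): INC(y)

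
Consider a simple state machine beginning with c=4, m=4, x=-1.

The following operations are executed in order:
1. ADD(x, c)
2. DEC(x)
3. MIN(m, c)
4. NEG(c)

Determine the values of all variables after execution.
{c: -4, m: 4, x: 2}

Step-by-step execution:
Initial: c=4, m=4, x=-1
After step 1 (ADD(x, c)): c=4, m=4, x=3
After step 2 (DEC(x)): c=4, m=4, x=2
After step 3 (MIN(m, c)): c=4, m=4, x=2
After step 4 (NEG(c)): c=-4, m=4, x=2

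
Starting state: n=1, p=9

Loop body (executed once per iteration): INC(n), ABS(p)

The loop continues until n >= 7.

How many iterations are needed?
6

Tracing iterations:
Initial: n=1, p=9
After iteration 1: n=2, p=9
After iteration 2: n=3, p=9
After iteration 3: n=4, p=9
After iteration 4: n=5, p=9
After iteration 5: n=6, p=9
After iteration 6: n=7, p=9
n >= 7 now holds, so the loop exits after 6 iterations.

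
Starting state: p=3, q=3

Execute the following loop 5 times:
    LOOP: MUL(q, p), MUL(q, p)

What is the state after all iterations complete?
p=3, q=177147

Iteration trace:
Start: p=3, q=3
After iteration 1: p=3, q=27
After iteration 2: p=3, q=243
After iteration 3: p=3, q=2187
After iteration 4: p=3, q=19683
After iteration 5: p=3, q=177147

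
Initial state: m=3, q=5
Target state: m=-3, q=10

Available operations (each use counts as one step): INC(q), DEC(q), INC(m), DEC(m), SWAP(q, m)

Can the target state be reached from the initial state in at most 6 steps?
No

The target state cannot be reached within 6 steps.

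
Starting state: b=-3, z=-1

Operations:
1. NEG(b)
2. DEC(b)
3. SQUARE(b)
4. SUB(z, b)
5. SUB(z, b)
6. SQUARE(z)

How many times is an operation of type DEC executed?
1

Counting DEC operations:
Step 2: DEC(b) ← DEC
Total: 1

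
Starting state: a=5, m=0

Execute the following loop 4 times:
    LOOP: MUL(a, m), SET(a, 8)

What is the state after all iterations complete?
a=8, m=0

Iteration trace:
Start: a=5, m=0
After iteration 1: a=8, m=0
After iteration 2: a=8, m=0
After iteration 3: a=8, m=0
After iteration 4: a=8, m=0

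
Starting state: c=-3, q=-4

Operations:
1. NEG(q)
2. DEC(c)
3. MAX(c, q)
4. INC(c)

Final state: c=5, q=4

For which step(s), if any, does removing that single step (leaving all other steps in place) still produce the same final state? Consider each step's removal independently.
Step(s) 2

Testing removal of each single step:
Without step 1: final = c=-3, q=-4 (different)
Without step 2: final = c=5, q=4 (same)
Without step 3: final = c=-3, q=4 (different)
Without step 4: final = c=4, q=4 (different)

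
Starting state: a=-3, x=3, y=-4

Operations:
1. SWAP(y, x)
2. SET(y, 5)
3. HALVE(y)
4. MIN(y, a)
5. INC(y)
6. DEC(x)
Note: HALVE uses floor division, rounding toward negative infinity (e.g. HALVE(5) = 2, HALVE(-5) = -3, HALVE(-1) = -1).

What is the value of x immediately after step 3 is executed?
x = -4

Tracing x through execution:
Initial: x = 3
After step 1 (SWAP(y, x)): x = -4
After step 2 (SET(y, 5)): x = -4
After step 3 (HALVE(y)): x = -4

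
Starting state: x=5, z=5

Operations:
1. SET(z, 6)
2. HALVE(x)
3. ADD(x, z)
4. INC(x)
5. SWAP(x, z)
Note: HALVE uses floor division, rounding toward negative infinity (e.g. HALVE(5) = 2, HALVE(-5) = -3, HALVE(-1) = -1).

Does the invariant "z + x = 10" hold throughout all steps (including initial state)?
No, violated after step 1

The invariant is violated after step 1.

State at each step:
Initial: x=5, z=5
After step 1: x=5, z=6
After step 2: x=2, z=6
After step 3: x=8, z=6
After step 4: x=9, z=6
After step 5: x=6, z=9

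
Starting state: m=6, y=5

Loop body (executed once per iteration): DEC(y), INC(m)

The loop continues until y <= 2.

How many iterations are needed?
3

Tracing iterations:
Initial: m=6, y=5
After iteration 1: m=7, y=4
After iteration 2: m=8, y=3
After iteration 3: m=9, y=2
y <= 2 now holds, so the loop exits after 3 iterations.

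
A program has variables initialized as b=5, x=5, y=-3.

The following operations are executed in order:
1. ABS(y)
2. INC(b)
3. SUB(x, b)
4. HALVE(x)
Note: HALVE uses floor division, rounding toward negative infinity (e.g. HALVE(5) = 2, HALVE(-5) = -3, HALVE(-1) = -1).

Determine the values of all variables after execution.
{b: 6, x: -1, y: 3}

Step-by-step execution:
Initial: b=5, x=5, y=-3
After step 1 (ABS(y)): b=5, x=5, y=3
After step 2 (INC(b)): b=6, x=5, y=3
After step 3 (SUB(x, b)): b=6, x=-1, y=3
After step 4 (HALVE(x)): b=6, x=-1, y=3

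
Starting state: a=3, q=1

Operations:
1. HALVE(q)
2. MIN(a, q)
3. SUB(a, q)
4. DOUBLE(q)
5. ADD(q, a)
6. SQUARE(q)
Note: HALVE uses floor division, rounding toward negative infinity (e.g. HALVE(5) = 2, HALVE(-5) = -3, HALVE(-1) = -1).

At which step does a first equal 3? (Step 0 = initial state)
Step 0

Tracing a:
Initial: a = 3 ← first occurrence
After step 1: a = 3
After step 2: a = 0
After step 3: a = 0
After step 4: a = 0
After step 5: a = 0
After step 6: a = 0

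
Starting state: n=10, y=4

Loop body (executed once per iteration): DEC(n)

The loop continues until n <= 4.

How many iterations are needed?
6

Tracing iterations:
Initial: n=10, y=4
After iteration 1: n=9, y=4
After iteration 2: n=8, y=4
After iteration 3: n=7, y=4
After iteration 4: n=6, y=4
After iteration 5: n=5, y=4
After iteration 6: n=4, y=4
n <= 4 now holds, so the loop exits after 6 iterations.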